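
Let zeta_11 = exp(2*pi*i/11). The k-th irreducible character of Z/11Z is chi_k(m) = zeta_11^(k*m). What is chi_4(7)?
chi_4(7) = zeta_11^28 = exp(-10*I*pi/11)

chi_4(7) = zeta_11^(4*7) = zeta_11^28. Since zeta_11^11 = 1, this equals zeta_11^6 = exp(2*pi*i*6/11) = exp(-10*I*pi/11).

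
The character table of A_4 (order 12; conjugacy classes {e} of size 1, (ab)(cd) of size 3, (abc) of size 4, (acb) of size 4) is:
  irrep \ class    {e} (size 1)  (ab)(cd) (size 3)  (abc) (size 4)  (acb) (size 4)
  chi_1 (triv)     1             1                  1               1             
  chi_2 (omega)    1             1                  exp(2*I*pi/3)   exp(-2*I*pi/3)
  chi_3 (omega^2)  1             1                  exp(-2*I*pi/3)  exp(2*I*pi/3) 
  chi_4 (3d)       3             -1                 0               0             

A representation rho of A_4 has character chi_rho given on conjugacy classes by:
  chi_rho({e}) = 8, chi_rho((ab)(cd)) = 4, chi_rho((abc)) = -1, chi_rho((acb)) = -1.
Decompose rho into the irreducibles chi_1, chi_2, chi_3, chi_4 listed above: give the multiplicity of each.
Multiplicities: chi_1: 1, chi_2: 2, chi_3: 2, chi_4: 1.

Reasoning: Use <chi_rho, chi> = (1/|G|) sum_C |C| * chi_rho(C) * conj(chi(C)) with |G| = 12 for each irreducible chi in the table:
  <chi_rho, chi_1> = (1/12)[1*(8)*conj(1) + 3*(4)*conj(1) + 4*(-1)*conj(1) + 4*(-1)*conj(1)]
      = (1/12)[(8) + (12) + (-4) + (-4)] = 12/12 = 1
  <chi_rho, chi_2> = (1/12)[1*(8)*conj(1) + 3*(4)*conj(1) + 4*(-1)*conj(exp(2*I*pi/3)) + 4*(-1)*conj(exp(-2*I*pi/3))]
      = (1/12)[(8) + (12) + (8 + 4*exp(-2*I*pi/3) + 8*exp(2*I*pi/3)) + (8 + 8*exp(-2*I*pi/3) + 4*exp(2*I*pi/3))] = 24/12 = 2
  <chi_rho, chi_3> = (1/12)[1*(8)*conj(1) + 3*(4)*conj(1) + 4*(-1)*conj(exp(-2*I*pi/3)) + 4*(-1)*conj(exp(2*I*pi/3))]
      = (1/12)[(8) + (12) + (8 + 8*exp(-2*I*pi/3) + 4*exp(2*I*pi/3)) + (8 + 4*exp(-2*I*pi/3) + 8*exp(2*I*pi/3))] = 24/12 = 2
  <chi_rho, chi_4> = (1/12)[1*(8)*conj(3) + 3*(4)*conj(-1) + 4*(-1)*conj(0) + 4*(-1)*conj(0)]
      = (1/12)[(24) + (-12) + (0) + (0)] = 12/12 = 1
(Exp terms are combined using exp(i*s)*conj(exp(i*t)) = exp(i*(s-t)), and sums of them are collapsed using the identity that for every m > 1 the m distinct m-th roots of unity sum to 0, e.g. 1 + exp(2*I*pi/3) + exp(-2*I*pi/3) = 0.)
Dimension check: dim(rho) = sum (mult * dim) = 1*1 + 2*1 + 2*1 + 1*3 = 8 = chi_rho(e) = 8.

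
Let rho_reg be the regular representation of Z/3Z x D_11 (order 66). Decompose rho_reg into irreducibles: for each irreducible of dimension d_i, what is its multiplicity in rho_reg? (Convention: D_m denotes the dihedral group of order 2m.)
Each irreducible V_i of dimension d_i appears with multiplicity d_i, i.e. rho_reg = (direct sum over all irreducibles V_i) d_i V_i. The irreducible dimensions for Z/3Z x D_11 are 1, 1, 1, 1, 1, 1, 2, 2, 2, 2, 2, 2, 2, 2, 2, 2, 2, 2, 2, 2, 2: 6 irreducibles of dimension 1, each with multiplicity 1; 15 irreducibles of dimension 2, each with multiplicity 2. Total dimension 6*1*1 + 15*2*2 = 66 = |G|.

Solution. General theorem: in the regular representation of a finite group G, each irreducible appears with multiplicity equal to its dimension. Check: dim(rho_reg) = sum d_i^2 = 1 + 1 + 1 + 1 + 1 + 1 + 4 + 4 + 4 + 4 + 4 + 4 + 4 + 4 + 4 + 4 + 4 + 4 + 4 + 4 + 4 = 66 = |G|.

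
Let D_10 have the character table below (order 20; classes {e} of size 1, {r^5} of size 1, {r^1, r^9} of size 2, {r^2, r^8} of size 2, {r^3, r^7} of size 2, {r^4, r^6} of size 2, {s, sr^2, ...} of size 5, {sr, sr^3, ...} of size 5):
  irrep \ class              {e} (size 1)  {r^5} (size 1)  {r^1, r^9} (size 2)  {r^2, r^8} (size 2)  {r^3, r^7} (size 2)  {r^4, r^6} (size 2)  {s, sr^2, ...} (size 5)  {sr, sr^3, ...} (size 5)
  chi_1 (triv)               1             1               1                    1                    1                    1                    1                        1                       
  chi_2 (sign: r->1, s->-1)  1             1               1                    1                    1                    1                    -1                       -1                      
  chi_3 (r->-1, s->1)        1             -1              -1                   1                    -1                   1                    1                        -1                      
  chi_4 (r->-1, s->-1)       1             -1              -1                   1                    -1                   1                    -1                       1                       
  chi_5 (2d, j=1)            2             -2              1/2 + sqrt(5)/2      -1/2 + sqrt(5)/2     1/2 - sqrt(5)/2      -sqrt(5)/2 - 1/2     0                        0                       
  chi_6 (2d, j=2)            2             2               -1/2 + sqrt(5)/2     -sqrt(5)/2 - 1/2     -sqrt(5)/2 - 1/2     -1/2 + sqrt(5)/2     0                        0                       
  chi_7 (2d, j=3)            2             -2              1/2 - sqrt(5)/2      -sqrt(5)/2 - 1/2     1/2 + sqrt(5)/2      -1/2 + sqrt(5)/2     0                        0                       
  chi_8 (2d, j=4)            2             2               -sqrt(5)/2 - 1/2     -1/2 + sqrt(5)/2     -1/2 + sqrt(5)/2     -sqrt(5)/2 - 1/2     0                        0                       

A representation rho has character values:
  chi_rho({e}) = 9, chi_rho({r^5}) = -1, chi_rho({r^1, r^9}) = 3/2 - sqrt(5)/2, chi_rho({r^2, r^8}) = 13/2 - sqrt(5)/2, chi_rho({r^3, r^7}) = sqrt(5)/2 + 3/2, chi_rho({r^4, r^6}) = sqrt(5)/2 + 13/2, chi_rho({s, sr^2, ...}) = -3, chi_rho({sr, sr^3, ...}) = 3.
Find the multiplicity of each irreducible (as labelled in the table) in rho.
Multiplicities: chi_1: 2, chi_2: 2, chi_3: 0, chi_4: 3, chi_5: 0, chi_6: 0, chi_7: 1, chi_8: 0.

Use <chi_rho, chi> = (1/|G|) sum_C |C| * chi_rho(C) * conj(chi(C)) with |G| = 20 for each irreducible chi in the table:
  <chi_rho, chi_1> = (1/20)[1*(9)*conj(1) + 1*(-1)*conj(1) + 2*(3/2 - sqrt(5)/2)*conj(1) + 2*(13/2 - sqrt(5)/2)*conj(1) + 2*(sqrt(5)/2 + 3/2)*conj(1) + 2*(sqrt(5)/2 + 13/2)*conj(1) + 5*(-3)*conj(1) + 5*(3)*conj(1)]
      = (1/20)[(9) + (-1) + (3 - sqrt(5)) + (13 - sqrt(5)) + (sqrt(5) + 3) + (sqrt(5) + 13) + (-15) + (15)] = 40/20 = 2
  <chi_rho, chi_2> = (1/20)[1*(9)*conj(1) + 1*(-1)*conj(1) + 2*(3/2 - sqrt(5)/2)*conj(1) + 2*(13/2 - sqrt(5)/2)*conj(1) + 2*(sqrt(5)/2 + 3/2)*conj(1) + 2*(sqrt(5)/2 + 13/2)*conj(1) + 5*(-3)*conj(-1) + 5*(3)*conj(-1)]
      = (1/20)[(9) + (-1) + (3 - sqrt(5)) + (13 - sqrt(5)) + (sqrt(5) + 3) + (sqrt(5) + 13) + (15) + (-15)] = 40/20 = 2
  <chi_rho, chi_3> = (1/20)[1*(9)*conj(1) + 1*(-1)*conj(-1) + 2*(3/2 - sqrt(5)/2)*conj(-1) + 2*(13/2 - sqrt(5)/2)*conj(1) + 2*(sqrt(5)/2 + 3/2)*conj(-1) + 2*(sqrt(5)/2 + 13/2)*conj(1) + 5*(-3)*conj(1) + 5*(3)*conj(-1)]
      = (1/20)[(9) + (1) + (-3 + sqrt(5)) + (13 - sqrt(5)) + (-3 - sqrt(5)) + (sqrt(5) + 13) + (-15) + (-15)] = 0/20 = 0
  <chi_rho, chi_4> = (1/20)[1*(9)*conj(1) + 1*(-1)*conj(-1) + 2*(3/2 - sqrt(5)/2)*conj(-1) + 2*(13/2 - sqrt(5)/2)*conj(1) + 2*(sqrt(5)/2 + 3/2)*conj(-1) + 2*(sqrt(5)/2 + 13/2)*conj(1) + 5*(-3)*conj(-1) + 5*(3)*conj(1)]
      = (1/20)[(9) + (1) + (-3 + sqrt(5)) + (13 - sqrt(5)) + (-3 - sqrt(5)) + (sqrt(5) + 13) + (15) + (15)] = 60/20 = 3
  <chi_rho, chi_5> = (1/20)[1*(9)*conj(2) + 1*(-1)*conj(-2) + 2*(3/2 - sqrt(5)/2)*conj(1/2 + sqrt(5)/2) + 2*(13/2 - sqrt(5)/2)*conj(-1/2 + sqrt(5)/2) + 2*(sqrt(5)/2 + 3/2)*conj(1/2 - sqrt(5)/2) + 2*(sqrt(5)/2 + 13/2)*conj(-sqrt(5)/2 - 1/2) + 5*(-3)*conj(0) + 5*(3)*conj(0)]
      = (1/20)[(18) + (2) + (-1 + sqrt(5)) + (-9 + 7*sqrt(5)) + (-sqrt(5) - 1) + (-7*sqrt(5) - 9) + (0) + (0)] = 0/20 = 0
  <chi_rho, chi_6> = (1/20)[1*(9)*conj(2) + 1*(-1)*conj(2) + 2*(3/2 - sqrt(5)/2)*conj(-1/2 + sqrt(5)/2) + 2*(13/2 - sqrt(5)/2)*conj(-sqrt(5)/2 - 1/2) + 2*(sqrt(5)/2 + 3/2)*conj(-sqrt(5)/2 - 1/2) + 2*(sqrt(5)/2 + 13/2)*conj(-1/2 + sqrt(5)/2) + 5*(-3)*conj(0) + 5*(3)*conj(0)]
      = (1/20)[(18) + (-2) + (-4 + 2*sqrt(5)) + (-6*sqrt(5) - 4) + (-2*sqrt(5) - 4) + (-4 + 6*sqrt(5)) + (0) + (0)] = 0/20 = 0
  <chi_rho, chi_7> = (1/20)[1*(9)*conj(2) + 1*(-1)*conj(-2) + 2*(3/2 - sqrt(5)/2)*conj(1/2 - sqrt(5)/2) + 2*(13/2 - sqrt(5)/2)*conj(-sqrt(5)/2 - 1/2) + 2*(sqrt(5)/2 + 3/2)*conj(1/2 + sqrt(5)/2) + 2*(sqrt(5)/2 + 13/2)*conj(-1/2 + sqrt(5)/2) + 5*(-3)*conj(0) + 5*(3)*conj(0)]
      = (1/20)[(18) + (2) + (4 - 2*sqrt(5)) + (-6*sqrt(5) - 4) + (4 + 2*sqrt(5)) + (-4 + 6*sqrt(5)) + (0) + (0)] = 20/20 = 1
  <chi_rho, chi_8> = (1/20)[1*(9)*conj(2) + 1*(-1)*conj(2) + 2*(3/2 - sqrt(5)/2)*conj(-sqrt(5)/2 - 1/2) + 2*(13/2 - sqrt(5)/2)*conj(-1/2 + sqrt(5)/2) + 2*(sqrt(5)/2 + 3/2)*conj(-1/2 + sqrt(5)/2) + 2*(sqrt(5)/2 + 13/2)*conj(-sqrt(5)/2 - 1/2) + 5*(-3)*conj(0) + 5*(3)*conj(0)]
      = (1/20)[(18) + (-2) + (1 - sqrt(5)) + (-9 + 7*sqrt(5)) + (1 + sqrt(5)) + (-7*sqrt(5) - 9) + (0) + (0)] = 0/20 = 0
Dimension check: dim(rho) = sum (mult * dim) = 2*1 + 2*1 + 0*1 + 3*1 + 0*2 + 0*2 + 1*2 + 0*2 = 9 = chi_rho(e) = 9.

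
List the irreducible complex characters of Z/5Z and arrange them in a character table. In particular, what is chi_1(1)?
Character table of Z/5Z (irreps indexed chi_0,...,chi_4 with chi_k(m) = zeta_5^(k*m), zeta_5 = exp(2*pi*i/5)):
  irrep \ class  {0} (size 1)  {1} (size 1)    {2} (size 1)    {3} (size 1)    {4} (size 1)  
  chi_0          1             1               1               1               1             
  chi_1          1             exp(2*I*pi/5)   exp(4*I*pi/5)   exp(-4*I*pi/5)  exp(-2*I*pi/5)
  chi_2          1             exp(4*I*pi/5)   exp(-2*I*pi/5)  exp(2*I*pi/5)   exp(-4*I*pi/5)
  chi_3          1             exp(-4*I*pi/5)  exp(2*I*pi/5)   exp(-2*I*pi/5)  exp(4*I*pi/5) 
  chi_4          1             exp(-2*I*pi/5)  exp(-4*I*pi/5)  exp(4*I*pi/5)   exp(2*I*pi/5) 

Spot check: chi_1(1) = zeta_5^(1*1) = zeta_5^1 = exp(2*I*pi/5).

Why: Z/5Z is abelian, so all 5 irreducible complex representations are 1-dimensional. They are given by chi_k(m) = zeta_5^(k*m) for k = 0,...,4. Row orthogonality: sum_m chi_k(m) conj(chi_l(m)) = 5 * [k = l].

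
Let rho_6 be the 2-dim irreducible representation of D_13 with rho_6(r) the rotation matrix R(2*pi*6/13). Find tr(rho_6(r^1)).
chi_{rho_6}(r^1) = 2*cos(2*pi*6*1/13) = -2*cos(pi/13)

Solution. rho_6(r^1) is rotation by angle 2*pi*6*1/13, whose trace is 2*cos(2*pi*6*1/13) = -2*cos(pi/13).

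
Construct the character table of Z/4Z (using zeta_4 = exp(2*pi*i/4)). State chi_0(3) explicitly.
Character table of Z/4Z (irreps indexed chi_0,...,chi_3 with chi_k(m) = zeta_4^(k*m), zeta_4 = exp(2*pi*i/4)):
  irrep \ class  {0} (size 1)  {1} (size 1)  {2} (size 1)  {3} (size 1)
  chi_0          1             1             1             1           
  chi_1          1             I             -1            -I          
  chi_2          1             -1            1             -1          
  chi_3          1             -I            -1            I           

Spot check: chi_0(3) = zeta_4^(0*3) = zeta_4^0 = 1.

Argument: Z/4Z is abelian, so all 4 irreducible complex representations are 1-dimensional. They are given by chi_k(m) = zeta_4^(k*m) for k = 0,...,3. Row orthogonality: sum_m chi_k(m) conj(chi_l(m)) = 4 * [k = l].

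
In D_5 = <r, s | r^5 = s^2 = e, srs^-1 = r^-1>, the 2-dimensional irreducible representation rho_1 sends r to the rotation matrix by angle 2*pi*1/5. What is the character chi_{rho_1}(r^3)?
chi_{rho_1}(r^3) = 2*cos(2*pi*1*3/5) = -sqrt(5)/2 - 1/2

Why: rho_1(r^3) is rotation by angle 2*pi*1*3/5, whose trace is 2*cos(2*pi*1*3/5) = -sqrt(5)/2 - 1/2.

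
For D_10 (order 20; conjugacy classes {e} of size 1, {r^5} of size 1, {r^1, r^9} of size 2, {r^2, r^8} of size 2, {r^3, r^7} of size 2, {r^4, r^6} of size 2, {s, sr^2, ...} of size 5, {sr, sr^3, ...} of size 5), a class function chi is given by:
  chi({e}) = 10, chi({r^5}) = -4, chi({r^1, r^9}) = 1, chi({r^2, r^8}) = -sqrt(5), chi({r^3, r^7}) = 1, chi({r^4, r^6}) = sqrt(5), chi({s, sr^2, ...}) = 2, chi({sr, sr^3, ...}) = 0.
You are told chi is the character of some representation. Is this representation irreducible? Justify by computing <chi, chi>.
Not irreducible (reducible): <chi, chi> = 8 > 1.

Reasoning: <chi, chi> = (1/|G|) sum_C |C| * |chi(C)|^2 = (1/20)[1*|10|^2 + 1*|-4|^2 + 2*|1|^2 + 2*|-sqrt(5)|^2 + 2*|1|^2 + 2*|sqrt(5)|^2 + 5*|2|^2 + 5*|0|^2]
  = (1/20)[(100) + (16) + (2) + (10) + (2) + (10) + (20) + (0)] = 160/20 = 8.
A character is irreducible iff <chi, chi> = 1, so this representation is reducible.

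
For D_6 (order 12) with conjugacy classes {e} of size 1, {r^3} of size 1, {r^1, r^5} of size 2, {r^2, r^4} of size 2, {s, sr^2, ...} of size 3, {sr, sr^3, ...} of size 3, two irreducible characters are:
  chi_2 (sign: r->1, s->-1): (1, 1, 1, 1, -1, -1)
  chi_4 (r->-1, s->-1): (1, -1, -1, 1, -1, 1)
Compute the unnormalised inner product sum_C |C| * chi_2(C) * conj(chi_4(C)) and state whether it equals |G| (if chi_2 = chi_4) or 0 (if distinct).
Sum = 0; so <chi_2, chi_4> = 0 (distinct irreducibles are orthogonal).

Justification: Compute term by term over conjugacy classes (|C| * chi_2(C) * conj(chi_4(C))):
  1*(1)*conj(1) + 1*(1)*conj(-1) + 2*(1)*conj(-1) + 2*(1)*conj(1) + 3*(-1)*conj(-1) + 3*(-1)*conj(1)
  = (1) + (-1) + (-2) + (2) + (3) + (-3)
  = 0.
Dividing by |G| = 12 gives 0/12 = 0, matching the row-orthogonality relation <chi_2, chi_4> = [chi_2 = chi_4].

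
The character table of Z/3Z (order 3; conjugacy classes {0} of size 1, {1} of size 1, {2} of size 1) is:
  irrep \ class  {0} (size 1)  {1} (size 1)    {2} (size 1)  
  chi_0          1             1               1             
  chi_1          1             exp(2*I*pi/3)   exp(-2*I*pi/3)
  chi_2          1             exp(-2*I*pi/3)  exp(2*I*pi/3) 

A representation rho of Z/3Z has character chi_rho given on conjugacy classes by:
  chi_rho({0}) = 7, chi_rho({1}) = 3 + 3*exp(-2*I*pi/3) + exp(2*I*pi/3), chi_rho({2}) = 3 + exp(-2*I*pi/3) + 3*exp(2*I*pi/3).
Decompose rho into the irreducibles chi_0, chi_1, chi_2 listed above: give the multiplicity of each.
Multiplicities: chi_0: 3, chi_1: 1, chi_2: 3.

Use <chi_rho, chi> = (1/|G|) sum_C |C| * chi_rho(C) * conj(chi(C)) with |G| = 3 for each irreducible chi in the table:
  <chi_rho, chi_0> = (1/3)[1*(7)*conj(1) + 1*(3 + 3*exp(-2*I*pi/3) + exp(2*I*pi/3))*conj(1) + 1*(3 + exp(-2*I*pi/3) + 3*exp(2*I*pi/3))*conj(1)]
      = (1/3)[(7) + (3 + 3*exp(-2*I*pi/3) + exp(2*I*pi/3)) + (3 + exp(-2*I*pi/3) + 3*exp(2*I*pi/3))] = 9/3 = 3
  <chi_rho, chi_1> = (1/3)[1*(7)*conj(1) + 1*(3 + 3*exp(-2*I*pi/3) + exp(2*I*pi/3))*conj(exp(2*I*pi/3)) + 1*(3 + exp(-2*I*pi/3) + 3*exp(2*I*pi/3))*conj(exp(-2*I*pi/3))]
      = (1/3)[(7) + (-2) + (-2)] = 3/3 = 1
  <chi_rho, chi_2> = (1/3)[1*(7)*conj(1) + 1*(3 + 3*exp(-2*I*pi/3) + exp(2*I*pi/3))*conj(exp(-2*I*pi/3)) + 1*(3 + exp(-2*I*pi/3) + 3*exp(2*I*pi/3))*conj(exp(2*I*pi/3))]
      = (1/3)[(7) + (3 + exp(-2*I*pi/3) + 3*exp(2*I*pi/3)) + (3 + 3*exp(-2*I*pi/3) + exp(2*I*pi/3))] = 9/3 = 3
(Exp terms are combined using exp(i*s)*conj(exp(i*t)) = exp(i*(s-t)), and sums of them are collapsed using the identity that for every m > 1 the m distinct m-th roots of unity sum to 0, e.g. 1 + exp(2*I*pi/3) + exp(-2*I*pi/3) = 0.)
Dimension check: dim(rho) = sum (mult * dim) = 3*1 + 1*1 + 3*1 = 7 = chi_rho(e) = 7.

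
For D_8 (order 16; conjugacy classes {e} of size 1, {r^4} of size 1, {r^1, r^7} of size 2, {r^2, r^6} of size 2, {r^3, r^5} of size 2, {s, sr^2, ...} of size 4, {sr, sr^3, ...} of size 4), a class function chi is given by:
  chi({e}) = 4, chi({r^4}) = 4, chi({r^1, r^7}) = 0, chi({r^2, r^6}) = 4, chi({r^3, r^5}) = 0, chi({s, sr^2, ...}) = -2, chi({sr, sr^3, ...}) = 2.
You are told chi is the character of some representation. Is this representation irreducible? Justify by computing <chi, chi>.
Not irreducible (reducible): <chi, chi> = 6 > 1.

Proof sketch: <chi, chi> = (1/|G|) sum_C |C| * |chi(C)|^2 = (1/16)[1*|4|^2 + 1*|4|^2 + 2*|0|^2 + 2*|4|^2 + 2*|0|^2 + 4*|-2|^2 + 4*|2|^2]
  = (1/16)[(16) + (16) + (0) + (32) + (0) + (16) + (16)] = 96/16 = 6.
A character is irreducible iff <chi, chi> = 1, so this representation is reducible.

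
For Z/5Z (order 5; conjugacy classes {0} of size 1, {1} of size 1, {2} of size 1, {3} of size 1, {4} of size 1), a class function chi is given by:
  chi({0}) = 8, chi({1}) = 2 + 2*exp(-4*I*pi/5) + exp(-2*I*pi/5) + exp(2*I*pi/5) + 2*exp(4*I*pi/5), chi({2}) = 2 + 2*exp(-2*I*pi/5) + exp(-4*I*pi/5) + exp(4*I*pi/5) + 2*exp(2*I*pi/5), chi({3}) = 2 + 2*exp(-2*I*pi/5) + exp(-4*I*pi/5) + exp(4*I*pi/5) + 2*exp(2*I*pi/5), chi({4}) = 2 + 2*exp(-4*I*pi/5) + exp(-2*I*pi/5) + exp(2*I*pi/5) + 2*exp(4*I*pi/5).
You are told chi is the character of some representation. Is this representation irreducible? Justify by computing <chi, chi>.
Not irreducible (reducible): <chi, chi> = 14 > 1.

Proof sketch: <chi, chi> = (1/|G|) sum_C |C| * |chi(C)|^2 = (1/5)[1*|8|^2 + 1*|2 + 2*exp(-4*I*pi/5) + exp(-2*I*pi/5) + exp(2*I*pi/5) + 2*exp(4*I*pi/5)|^2 + 1*|2 + 2*exp(-2*I*pi/5) + exp(-4*I*pi/5) + exp(4*I*pi/5) + 2*exp(2*I*pi/5)|^2 + 1*|2 + 2*exp(-2*I*pi/5) + exp(-4*I*pi/5) + exp(4*I*pi/5) + 2*exp(2*I*pi/5)|^2 + 1*|2 + 2*exp(-4*I*pi/5) + exp(-2*I*pi/5) + exp(2*I*pi/5) + 2*exp(4*I*pi/5)|^2]
  = (1/5)[(64) + (14 + 12*exp(-2*I*pi/5) + 13*exp(-4*I*pi/5) + 13*exp(4*I*pi/5) + 12*exp(2*I*pi/5)) + (14 + 13*exp(-2*I*pi/5) + 12*exp(-4*I*pi/5) + 12*exp(4*I*pi/5) + 13*exp(2*I*pi/5)) + (14 + 13*exp(-2*I*pi/5) + 12*exp(-4*I*pi/5) + 12*exp(4*I*pi/5) + 13*exp(2*I*pi/5)) + (14 + 12*exp(-2*I*pi/5) + 13*exp(-4*I*pi/5) + 13*exp(4*I*pi/5) + 12*exp(2*I*pi/5))] = 70/5 = 14.
(Exp terms are combined using exp(i*s)*conj(exp(i*t)) = exp(i*(s-t)), and sums of them are collapsed using the identity that for every m > 1 the m distinct m-th roots of unity sum to 0, e.g. 1 + exp(2*I*pi/3) + exp(-2*I*pi/3) = 0.)
A character is irreducible iff <chi, chi> = 1, so this representation is reducible.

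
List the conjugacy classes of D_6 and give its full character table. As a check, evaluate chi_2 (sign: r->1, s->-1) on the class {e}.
Conjugacy classes: {e} of size 1, {r^3} of size 1, {r^1, r^5} of size 2, {r^2, r^4} of size 2, {s, sr^2, ...} of size 3, {sr, sr^3, ...} of size 3.
Character table:
  irrep \ class              {e} (size 1)  {r^3} (size 1)  {r^1, r^5} (size 2)  {r^2, r^4} (size 2)  {s, sr^2, ...} (size 3)  {sr, sr^3, ...} (size 3)
  chi_1 (triv)               1             1               1                    1                    1                        1                       
  chi_2 (sign: r->1, s->-1)  1             1               1                    1                    -1                       -1                      
  chi_3 (r->-1, s->1)        1             -1              -1                   1                    1                        -1                      
  chi_4 (r->-1, s->-1)       1             -1              -1                   1                    -1                       1                       
  chi_5 (2d, j=1)            2             -2              1                    -1                   0                        0                       
  chi_6 (2d, j=2)            2             2               -1                   -1                   0                        0                       

Spot check: chi_2 (sign: r->1, s->-1) on {e} = 1.

Reasoning: D_6 has order 2*6 = 12 with 6 conjugacy classes, hence 6 irreducibles. Sum of squared dims 1 + 1 + 1 + 1 + 4 + 4 = 12 = |G|. Linear characters come from the abelianisation; the 2-dimensional irreps have character r^k -> 2*cos(2*pi*j*k/6), reflections -> 0.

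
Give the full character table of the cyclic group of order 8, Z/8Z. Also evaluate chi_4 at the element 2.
Character table of Z/8Z (irreps indexed chi_0,...,chi_7 with chi_k(m) = zeta_8^(k*m), zeta_8 = exp(2*pi*i/8)):
  irrep \ class  {0} (size 1)  {1} (size 1)    {2} (size 1)  {3} (size 1)    {4} (size 1)  {5} (size 1)    {6} (size 1)  {7} (size 1)  
  chi_0          1             1               1             1               1             1               1             1             
  chi_1          1             exp(I*pi/4)     I             exp(3*I*pi/4)   -1            exp(-3*I*pi/4)  -I            exp(-I*pi/4)  
  chi_2          1             I               -1            -I              1             I               -1            -I            
  chi_3          1             exp(3*I*pi/4)   -I            exp(I*pi/4)     -1            exp(-I*pi/4)    I             exp(-3*I*pi/4)
  chi_4          1             -1              1             -1              1             -1              1             -1            
  chi_5          1             exp(-3*I*pi/4)  I             exp(-I*pi/4)    -1            exp(I*pi/4)     -I            exp(3*I*pi/4) 
  chi_6          1             -I              -1            I               1             -I              -1            I             
  chi_7          1             exp(-I*pi/4)    -I            exp(-3*I*pi/4)  -1            exp(3*I*pi/4)   I             exp(I*pi/4)   

Spot check: chi_4(2) = zeta_8^(4*2) = zeta_8^8 = 1.

Details: Z/8Z is abelian, so all 8 irreducible complex representations are 1-dimensional. They are given by chi_k(m) = zeta_8^(k*m) for k = 0,...,7. Row orthogonality: sum_m chi_k(m) conj(chi_l(m)) = 8 * [k = l].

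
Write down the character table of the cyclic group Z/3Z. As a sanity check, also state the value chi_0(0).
Character table of Z/3Z (irreps indexed chi_0,...,chi_2 with chi_k(m) = zeta_3^(k*m), zeta_3 = exp(2*pi*i/3)):
  irrep \ class  {0} (size 1)  {1} (size 1)    {2} (size 1)  
  chi_0          1             1               1             
  chi_1          1             exp(2*I*pi/3)   exp(-2*I*pi/3)
  chi_2          1             exp(-2*I*pi/3)  exp(2*I*pi/3) 

Spot check: chi_0(0) = zeta_3^(0*0) = zeta_3^0 = 1.

Derivation: Z/3Z is abelian, so all 3 irreducible complex representations are 1-dimensional. They are given by chi_k(m) = zeta_3^(k*m) for k = 0,...,2. Row orthogonality: sum_m chi_k(m) conj(chi_l(m)) = 3 * [k = l].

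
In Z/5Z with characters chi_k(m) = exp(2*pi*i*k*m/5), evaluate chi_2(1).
chi_2(1) = zeta_5^2 = exp(4*I*pi/5)

Reasoning: chi_2(1) = zeta_5^(2*1) = zeta_5^2. Since zeta_5^5 = 1, this equals zeta_5^2 = exp(2*pi*i*2/5) = exp(4*I*pi/5).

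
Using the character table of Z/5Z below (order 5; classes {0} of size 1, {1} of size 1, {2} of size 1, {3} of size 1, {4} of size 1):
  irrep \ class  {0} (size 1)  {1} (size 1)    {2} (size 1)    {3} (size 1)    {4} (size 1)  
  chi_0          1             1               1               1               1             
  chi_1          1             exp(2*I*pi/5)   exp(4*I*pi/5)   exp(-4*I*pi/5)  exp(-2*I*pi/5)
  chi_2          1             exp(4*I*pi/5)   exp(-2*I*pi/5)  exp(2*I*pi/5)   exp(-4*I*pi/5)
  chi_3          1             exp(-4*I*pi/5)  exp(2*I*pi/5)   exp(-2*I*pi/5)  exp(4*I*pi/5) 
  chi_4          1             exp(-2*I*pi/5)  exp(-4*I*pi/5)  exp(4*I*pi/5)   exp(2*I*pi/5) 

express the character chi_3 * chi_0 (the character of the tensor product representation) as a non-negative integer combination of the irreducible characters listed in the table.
chi_3 tensor chi_0 = chi_3 (all other irreducibles have multiplicity 0).

Argument: The character of a tensor product is the pointwise product (chi_3 * chi_0)(C) = chi_3(C) * chi_0(C):
  {0}: (1)*(1), {1}: (exp(-4*I*pi/5))*(1), {2}: (exp(2*I*pi/5))*(1), {3}: (exp(-2*I*pi/5))*(1), {4}: (exp(4*I*pi/5))*(1)
so (chi_3 * chi_0) takes values
  {0} -> 1, {1} -> exp(-4*I*pi/5), {2} -> exp(2*I*pi/5), {3} -> exp(-2*I*pi/5), {4} -> exp(4*I*pi/5).
Now take the inner product of this character with each irreducible chi from the table, <chi_3*chi_0, chi> = (1/5) sum_C |C| (chi_3*chi_0)(C) conj(chi(C)):
  <chi_3*chi_0, chi_0> = (1/5)[1*(1)*conj(1) + 1*(exp(-4*I*pi/5))*conj(1) + 1*(exp(2*I*pi/5))*conj(1) + 1*(exp(-2*I*pi/5))*conj(1) + 1*(exp(4*I*pi/5))*conj(1)]
      = (1/5)[(1) + (exp(-4*I*pi/5)) + (exp(2*I*pi/5)) + (exp(-2*I*pi/5)) + (exp(4*I*pi/5))] = 0/5 = 0
  <chi_3*chi_0, chi_1> = (1/5)[1*(1)*conj(1) + 1*(exp(-4*I*pi/5))*conj(exp(2*I*pi/5)) + 1*(exp(2*I*pi/5))*conj(exp(4*I*pi/5)) + 1*(exp(-2*I*pi/5))*conj(exp(-4*I*pi/5)) + 1*(exp(4*I*pi/5))*conj(exp(-2*I*pi/5))]
      = (1/5)[(1) + (exp(4*I*pi/5)) + (exp(-2*I*pi/5)) + (exp(2*I*pi/5)) + (exp(-4*I*pi/5))] = 0/5 = 0
  <chi_3*chi_0, chi_2> = (1/5)[1*(1)*conj(1) + 1*(exp(-4*I*pi/5))*conj(exp(4*I*pi/5)) + 1*(exp(2*I*pi/5))*conj(exp(-2*I*pi/5)) + 1*(exp(-2*I*pi/5))*conj(exp(2*I*pi/5)) + 1*(exp(4*I*pi/5))*conj(exp(-4*I*pi/5))]
      = (1/5)[(1) + (exp(2*I*pi/5)) + (exp(4*I*pi/5)) + (exp(-4*I*pi/5)) + (exp(-2*I*pi/5))] = 0/5 = 0
  <chi_3*chi_0, chi_3> = (1/5)[1*(1)*conj(1) + 1*(exp(-4*I*pi/5))*conj(exp(-4*I*pi/5)) + 1*(exp(2*I*pi/5))*conj(exp(2*I*pi/5)) + 1*(exp(-2*I*pi/5))*conj(exp(-2*I*pi/5)) + 1*(exp(4*I*pi/5))*conj(exp(4*I*pi/5))]
      = (1/5)[(1) + (1) + (1) + (1) + (1)] = 5/5 = 1
  <chi_3*chi_0, chi_4> = (1/5)[1*(1)*conj(1) + 1*(exp(-4*I*pi/5))*conj(exp(-2*I*pi/5)) + 1*(exp(2*I*pi/5))*conj(exp(-4*I*pi/5)) + 1*(exp(-2*I*pi/5))*conj(exp(4*I*pi/5)) + 1*(exp(4*I*pi/5))*conj(exp(2*I*pi/5))]
      = (1/5)[(1) + (exp(-2*I*pi/5)) + (exp(-4*I*pi/5)) + (exp(4*I*pi/5)) + (exp(2*I*pi/5))] = 0/5 = 0
(Exp terms are combined using exp(i*s)*conj(exp(i*t)) = exp(i*(s-t)), and sums of them are collapsed using the identity that for every m > 1 the m distinct m-th roots of unity sum to 0, e.g. 1 + exp(2*I*pi/3) + exp(-2*I*pi/3) = 0.)
Hence the multiplicities are chi_3: 1. Dimension check: dim(chi_3)*dim(chi_0) = 1*1 = 1 and sum (mult * dim) = 1*1 = 1.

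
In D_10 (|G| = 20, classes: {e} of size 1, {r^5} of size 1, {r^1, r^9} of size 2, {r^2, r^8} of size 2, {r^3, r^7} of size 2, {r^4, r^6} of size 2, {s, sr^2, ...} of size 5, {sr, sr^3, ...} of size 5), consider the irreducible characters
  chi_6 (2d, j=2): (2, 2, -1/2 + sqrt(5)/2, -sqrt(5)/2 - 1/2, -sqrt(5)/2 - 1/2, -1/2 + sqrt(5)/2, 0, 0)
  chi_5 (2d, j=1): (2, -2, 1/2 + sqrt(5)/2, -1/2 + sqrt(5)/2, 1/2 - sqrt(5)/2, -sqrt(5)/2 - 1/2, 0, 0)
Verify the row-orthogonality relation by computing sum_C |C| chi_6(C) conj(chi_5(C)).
Sum = 0; so <chi_6, chi_5> = 0 (distinct irreducibles are orthogonal).

Working: Compute term by term over conjugacy classes (|C| * chi_6(C) * conj(chi_5(C))):
  1*(2)*conj(2) + 1*(2)*conj(-2) + 2*(-1/2 + sqrt(5)/2)*conj(1/2 + sqrt(5)/2) + 2*(-sqrt(5)/2 - 1/2)*conj(-1/2 + sqrt(5)/2) + 2*(-sqrt(5)/2 - 1/2)*conj(1/2 - sqrt(5)/2) + 2*(-1/2 + sqrt(5)/2)*conj(-sqrt(5)/2 - 1/2) + 5*(0)*conj(0) + 5*(0)*conj(0)
  = (4) + (-4) + (2) + (-2) + (2) + (-2) + (0) + (0)
  = 0.
Dividing by |G| = 20 gives 0/20 = 0, matching the row-orthogonality relation <chi_6, chi_5> = [chi_6 = chi_5].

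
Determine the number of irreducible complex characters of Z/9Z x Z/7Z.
63

Proof sketch: The number of irreducible complex representations of a finite group equals its number of conjugacy classes. Z/9Z x Z/7Z is abelian of order 63, so every element is its own conjugacy class: 63 classes, so Z/9Z x Z/7Z (order 63) has exactly 63 irreducible complex representations.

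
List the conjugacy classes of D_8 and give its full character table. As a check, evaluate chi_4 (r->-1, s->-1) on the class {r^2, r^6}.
Conjugacy classes: {e} of size 1, {r^4} of size 1, {r^1, r^7} of size 2, {r^2, r^6} of size 2, {r^3, r^5} of size 2, {s, sr^2, ...} of size 4, {sr, sr^3, ...} of size 4.
Character table:
  irrep \ class              {e} (size 1)  {r^4} (size 1)  {r^1, r^7} (size 2)  {r^2, r^6} (size 2)  {r^3, r^5} (size 2)  {s, sr^2, ...} (size 4)  {sr, sr^3, ...} (size 4)
  chi_1 (triv)               1             1               1                    1                    1                    1                        1                       
  chi_2 (sign: r->1, s->-1)  1             1               1                    1                    1                    -1                       -1                      
  chi_3 (r->-1, s->1)        1             1               -1                   1                    -1                   1                        -1                      
  chi_4 (r->-1, s->-1)       1             1               -1                   1                    -1                   -1                       1                       
  chi_5 (2d, j=1)            2             -2              sqrt(2)              0                    -sqrt(2)             0                        0                       
  chi_6 (2d, j=2)            2             2               0                    -2                   0                    0                        0                       
  chi_7 (2d, j=3)            2             -2              -sqrt(2)             0                    sqrt(2)              0                        0                       

Spot check: chi_4 (r->-1, s->-1) on {r^2, r^6} = 1.

Reasoning: D_8 has order 2*8 = 16 with 7 conjugacy classes, hence 7 irreducibles. Sum of squared dims 1 + 1 + 1 + 1 + 4 + 4 + 4 = 16 = |G|. Linear characters come from the abelianisation; the 2-dimensional irreps have character r^k -> 2*cos(2*pi*j*k/8), reflections -> 0.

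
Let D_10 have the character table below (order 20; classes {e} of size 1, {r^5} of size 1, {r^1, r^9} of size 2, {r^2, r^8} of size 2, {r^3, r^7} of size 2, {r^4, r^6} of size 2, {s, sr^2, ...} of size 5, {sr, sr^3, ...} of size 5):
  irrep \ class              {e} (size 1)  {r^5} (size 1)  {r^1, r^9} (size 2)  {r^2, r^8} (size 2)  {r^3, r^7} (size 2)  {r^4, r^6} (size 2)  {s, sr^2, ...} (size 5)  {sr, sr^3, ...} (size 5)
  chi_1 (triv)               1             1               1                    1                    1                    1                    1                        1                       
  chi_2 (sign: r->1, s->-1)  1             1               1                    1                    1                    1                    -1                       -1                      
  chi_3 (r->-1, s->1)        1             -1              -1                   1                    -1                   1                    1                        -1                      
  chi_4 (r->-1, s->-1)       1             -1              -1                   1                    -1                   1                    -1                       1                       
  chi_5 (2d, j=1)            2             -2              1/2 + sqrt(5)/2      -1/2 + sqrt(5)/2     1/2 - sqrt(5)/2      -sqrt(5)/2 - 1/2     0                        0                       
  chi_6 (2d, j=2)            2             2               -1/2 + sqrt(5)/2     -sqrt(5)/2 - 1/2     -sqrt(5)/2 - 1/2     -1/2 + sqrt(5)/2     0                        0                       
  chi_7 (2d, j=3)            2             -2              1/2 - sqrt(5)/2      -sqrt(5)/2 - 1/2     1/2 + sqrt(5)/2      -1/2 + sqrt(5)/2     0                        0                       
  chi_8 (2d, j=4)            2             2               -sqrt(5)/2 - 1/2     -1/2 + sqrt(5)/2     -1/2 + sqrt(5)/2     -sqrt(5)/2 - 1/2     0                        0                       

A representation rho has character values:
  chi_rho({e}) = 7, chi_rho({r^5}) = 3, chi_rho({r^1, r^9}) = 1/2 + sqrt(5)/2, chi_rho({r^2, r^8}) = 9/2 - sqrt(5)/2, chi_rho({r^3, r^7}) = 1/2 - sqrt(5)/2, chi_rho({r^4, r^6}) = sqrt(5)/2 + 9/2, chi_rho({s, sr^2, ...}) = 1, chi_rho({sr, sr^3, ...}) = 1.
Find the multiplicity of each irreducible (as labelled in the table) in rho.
Multiplicities: chi_1: 2, chi_2: 1, chi_3: 1, chi_4: 1, chi_5: 0, chi_6: 1, chi_7: 0, chi_8: 0.

Proof sketch: Use <chi_rho, chi> = (1/|G|) sum_C |C| * chi_rho(C) * conj(chi(C)) with |G| = 20 for each irreducible chi in the table:
  <chi_rho, chi_1> = (1/20)[1*(7)*conj(1) + 1*(3)*conj(1) + 2*(1/2 + sqrt(5)/2)*conj(1) + 2*(9/2 - sqrt(5)/2)*conj(1) + 2*(1/2 - sqrt(5)/2)*conj(1) + 2*(sqrt(5)/2 + 9/2)*conj(1) + 5*(1)*conj(1) + 5*(1)*conj(1)]
      = (1/20)[(7) + (3) + (1 + sqrt(5)) + (9 - sqrt(5)) + (1 - sqrt(5)) + (sqrt(5) + 9) + (5) + (5)] = 40/20 = 2
  <chi_rho, chi_2> = (1/20)[1*(7)*conj(1) + 1*(3)*conj(1) + 2*(1/2 + sqrt(5)/2)*conj(1) + 2*(9/2 - sqrt(5)/2)*conj(1) + 2*(1/2 - sqrt(5)/2)*conj(1) + 2*(sqrt(5)/2 + 9/2)*conj(1) + 5*(1)*conj(-1) + 5*(1)*conj(-1)]
      = (1/20)[(7) + (3) + (1 + sqrt(5)) + (9 - sqrt(5)) + (1 - sqrt(5)) + (sqrt(5) + 9) + (-5) + (-5)] = 20/20 = 1
  <chi_rho, chi_3> = (1/20)[1*(7)*conj(1) + 1*(3)*conj(-1) + 2*(1/2 + sqrt(5)/2)*conj(-1) + 2*(9/2 - sqrt(5)/2)*conj(1) + 2*(1/2 - sqrt(5)/2)*conj(-1) + 2*(sqrt(5)/2 + 9/2)*conj(1) + 5*(1)*conj(1) + 5*(1)*conj(-1)]
      = (1/20)[(7) + (-3) + (-sqrt(5) - 1) + (9 - sqrt(5)) + (-1 + sqrt(5)) + (sqrt(5) + 9) + (5) + (-5)] = 20/20 = 1
  <chi_rho, chi_4> = (1/20)[1*(7)*conj(1) + 1*(3)*conj(-1) + 2*(1/2 + sqrt(5)/2)*conj(-1) + 2*(9/2 - sqrt(5)/2)*conj(1) + 2*(1/2 - sqrt(5)/2)*conj(-1) + 2*(sqrt(5)/2 + 9/2)*conj(1) + 5*(1)*conj(-1) + 5*(1)*conj(1)]
      = (1/20)[(7) + (-3) + (-sqrt(5) - 1) + (9 - sqrt(5)) + (-1 + sqrt(5)) + (sqrt(5) + 9) + (-5) + (5)] = 20/20 = 1
  <chi_rho, chi_5> = (1/20)[1*(7)*conj(2) + 1*(3)*conj(-2) + 2*(1/2 + sqrt(5)/2)*conj(1/2 + sqrt(5)/2) + 2*(9/2 - sqrt(5)/2)*conj(-1/2 + sqrt(5)/2) + 2*(1/2 - sqrt(5)/2)*conj(1/2 - sqrt(5)/2) + 2*(sqrt(5)/2 + 9/2)*conj(-sqrt(5)/2 - 1/2) + 5*(1)*conj(0) + 5*(1)*conj(0)]
      = (1/20)[(14) + (-6) + (sqrt(5) + 3) + (-7 + 5*sqrt(5)) + (3 - sqrt(5)) + (-5*sqrt(5) - 7) + (0) + (0)] = 0/20 = 0
  <chi_rho, chi_6> = (1/20)[1*(7)*conj(2) + 1*(3)*conj(2) + 2*(1/2 + sqrt(5)/2)*conj(-1/2 + sqrt(5)/2) + 2*(9/2 - sqrt(5)/2)*conj(-sqrt(5)/2 - 1/2) + 2*(1/2 - sqrt(5)/2)*conj(-sqrt(5)/2 - 1/2) + 2*(sqrt(5)/2 + 9/2)*conj(-1/2 + sqrt(5)/2) + 5*(1)*conj(0) + 5*(1)*conj(0)]
      = (1/20)[(14) + (6) + (2) + (-4*sqrt(5) - 2) + (2) + (-2 + 4*sqrt(5)) + (0) + (0)] = 20/20 = 1
  <chi_rho, chi_7> = (1/20)[1*(7)*conj(2) + 1*(3)*conj(-2) + 2*(1/2 + sqrt(5)/2)*conj(1/2 - sqrt(5)/2) + 2*(9/2 - sqrt(5)/2)*conj(-sqrt(5)/2 - 1/2) + 2*(1/2 - sqrt(5)/2)*conj(1/2 + sqrt(5)/2) + 2*(sqrt(5)/2 + 9/2)*conj(-1/2 + sqrt(5)/2) + 5*(1)*conj(0) + 5*(1)*conj(0)]
      = (1/20)[(14) + (-6) + (-2) + (-4*sqrt(5) - 2) + (-2) + (-2 + 4*sqrt(5)) + (0) + (0)] = 0/20 = 0
  <chi_rho, chi_8> = (1/20)[1*(7)*conj(2) + 1*(3)*conj(2) + 2*(1/2 + sqrt(5)/2)*conj(-sqrt(5)/2 - 1/2) + 2*(9/2 - sqrt(5)/2)*conj(-1/2 + sqrt(5)/2) + 2*(1/2 - sqrt(5)/2)*conj(-1/2 + sqrt(5)/2) + 2*(sqrt(5)/2 + 9/2)*conj(-sqrt(5)/2 - 1/2) + 5*(1)*conj(0) + 5*(1)*conj(0)]
      = (1/20)[(14) + (6) + (-3 - sqrt(5)) + (-7 + 5*sqrt(5)) + (-3 + sqrt(5)) + (-5*sqrt(5) - 7) + (0) + (0)] = 0/20 = 0
Dimension check: dim(rho) = sum (mult * dim) = 2*1 + 1*1 + 1*1 + 1*1 + 0*2 + 1*2 + 0*2 + 0*2 = 7 = chi_rho(e) = 7.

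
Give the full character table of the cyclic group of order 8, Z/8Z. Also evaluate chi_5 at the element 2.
Character table of Z/8Z (irreps indexed chi_0,...,chi_7 with chi_k(m) = zeta_8^(k*m), zeta_8 = exp(2*pi*i/8)):
  irrep \ class  {0} (size 1)  {1} (size 1)    {2} (size 1)  {3} (size 1)    {4} (size 1)  {5} (size 1)    {6} (size 1)  {7} (size 1)  
  chi_0          1             1               1             1               1             1               1             1             
  chi_1          1             exp(I*pi/4)     I             exp(3*I*pi/4)   -1            exp(-3*I*pi/4)  -I            exp(-I*pi/4)  
  chi_2          1             I               -1            -I              1             I               -1            -I            
  chi_3          1             exp(3*I*pi/4)   -I            exp(I*pi/4)     -1            exp(-I*pi/4)    I             exp(-3*I*pi/4)
  chi_4          1             -1              1             -1              1             -1              1             -1            
  chi_5          1             exp(-3*I*pi/4)  I             exp(-I*pi/4)    -1            exp(I*pi/4)     -I            exp(3*I*pi/4) 
  chi_6          1             -I              -1            I               1             -I              -1            I             
  chi_7          1             exp(-I*pi/4)    -I            exp(-3*I*pi/4)  -1            exp(3*I*pi/4)   I             exp(I*pi/4)   

Spot check: chi_5(2) = zeta_8^(5*2) = zeta_8^10 = I.

Details: Z/8Z is abelian, so all 8 irreducible complex representations are 1-dimensional. They are given by chi_k(m) = zeta_8^(k*m) for k = 0,...,7. Row orthogonality: sum_m chi_k(m) conj(chi_l(m)) = 8 * [k = l].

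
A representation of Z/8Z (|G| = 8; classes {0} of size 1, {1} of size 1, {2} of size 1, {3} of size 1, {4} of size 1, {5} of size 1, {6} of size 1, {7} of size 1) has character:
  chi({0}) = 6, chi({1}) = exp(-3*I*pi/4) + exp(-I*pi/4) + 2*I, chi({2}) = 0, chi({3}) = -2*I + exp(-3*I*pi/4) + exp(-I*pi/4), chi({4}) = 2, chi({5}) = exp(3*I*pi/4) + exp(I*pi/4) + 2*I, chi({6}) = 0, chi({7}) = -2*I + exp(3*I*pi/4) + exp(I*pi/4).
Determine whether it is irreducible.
Not irreducible (reducible): <chi, chi> = 8 > 1.

Details: <chi, chi> = (1/|G|) sum_C |C| * |chi(C)|^2 = (1/8)[1*|6|^2 + 1*|exp(-3*I*pi/4) + exp(-I*pi/4) + 2*I|^2 + 1*|0|^2 + 1*|-2*I + exp(-3*I*pi/4) + exp(-I*pi/4)|^2 + 1*|2|^2 + 1*|exp(3*I*pi/4) + exp(I*pi/4) + 2*I|^2 + 1*|0|^2 + 1*|-2*I + exp(3*I*pi/4) + exp(I*pi/4)|^2]
  = (1/8)[(36) + (6 - 2*exp(I*pi/4) + 2*exp(-3*I*pi/4) - 2*exp(-I*pi/4) + 2*exp(3*I*pi/4)) + (0) + (6 - 2*exp(3*I*pi/4) + 2*exp(-I*pi/4) - 2*exp(-3*I*pi/4) + 2*exp(I*pi/4)) + (4) + (6 - 2*exp(3*I*pi/4) + 2*exp(-I*pi/4) - 2*exp(-3*I*pi/4) + 2*exp(I*pi/4)) + (0) + (6 - 2*exp(I*pi/4) + 2*exp(-3*I*pi/4) - 2*exp(-I*pi/4) + 2*exp(3*I*pi/4))] = 64/8 = 8.
(Exp terms are combined using exp(i*s)*conj(exp(i*t)) = exp(i*(s-t)), and sums of them are collapsed using the identity that for every m > 1 the m distinct m-th roots of unity sum to 0, e.g. 1 + exp(2*I*pi/3) + exp(-2*I*pi/3) = 0.)
A character is irreducible iff <chi, chi> = 1, so this representation is reducible.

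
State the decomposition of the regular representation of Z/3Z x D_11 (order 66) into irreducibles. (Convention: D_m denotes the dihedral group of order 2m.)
Each irreducible V_i of dimension d_i appears with multiplicity d_i, i.e. rho_reg = (direct sum over all irreducibles V_i) d_i V_i. The irreducible dimensions for Z/3Z x D_11 are 1, 1, 1, 1, 1, 1, 2, 2, 2, 2, 2, 2, 2, 2, 2, 2, 2, 2, 2, 2, 2: 6 irreducibles of dimension 1, each with multiplicity 1; 15 irreducibles of dimension 2, each with multiplicity 2. Total dimension 6*1*1 + 15*2*2 = 66 = |G|.

Justification: General theorem: in the regular representation of a finite group G, each irreducible appears with multiplicity equal to its dimension. Check: dim(rho_reg) = sum d_i^2 = 1 + 1 + 1 + 1 + 1 + 1 + 4 + 4 + 4 + 4 + 4 + 4 + 4 + 4 + 4 + 4 + 4 + 4 + 4 + 4 + 4 = 66 = |G|.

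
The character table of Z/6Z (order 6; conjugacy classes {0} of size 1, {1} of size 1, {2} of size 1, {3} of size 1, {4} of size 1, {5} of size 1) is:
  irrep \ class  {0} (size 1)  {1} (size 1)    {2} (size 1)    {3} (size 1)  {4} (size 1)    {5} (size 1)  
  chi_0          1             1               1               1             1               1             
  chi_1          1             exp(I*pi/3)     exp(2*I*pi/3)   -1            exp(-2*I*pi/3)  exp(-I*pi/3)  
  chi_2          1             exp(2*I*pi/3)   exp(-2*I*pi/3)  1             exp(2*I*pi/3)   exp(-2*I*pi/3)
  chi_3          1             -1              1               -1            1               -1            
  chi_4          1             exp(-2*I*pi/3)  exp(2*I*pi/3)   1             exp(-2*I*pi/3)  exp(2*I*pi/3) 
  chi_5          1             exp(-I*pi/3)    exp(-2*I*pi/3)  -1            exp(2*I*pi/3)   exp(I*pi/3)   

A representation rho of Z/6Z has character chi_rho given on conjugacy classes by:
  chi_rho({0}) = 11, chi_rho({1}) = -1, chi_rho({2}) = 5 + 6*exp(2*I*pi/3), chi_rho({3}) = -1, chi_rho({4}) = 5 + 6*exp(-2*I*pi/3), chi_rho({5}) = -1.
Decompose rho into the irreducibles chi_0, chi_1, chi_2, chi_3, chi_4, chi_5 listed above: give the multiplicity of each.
Multiplicities: chi_0: 2, chi_1: 3, chi_2: 0, chi_3: 3, chi_4: 3, chi_5: 0.

Details: Use <chi_rho, chi> = (1/|G|) sum_C |C| * chi_rho(C) * conj(chi(C)) with |G| = 6 for each irreducible chi in the table:
  <chi_rho, chi_0> = (1/6)[1*(11)*conj(1) + 1*(-1)*conj(1) + 1*(5 + 6*exp(2*I*pi/3))*conj(1) + 1*(-1)*conj(1) + 1*(5 + 6*exp(-2*I*pi/3))*conj(1) + 1*(-1)*conj(1)]
      = (1/6)[(11) + (-1) + (5 + 6*exp(2*I*pi/3)) + (-1) + (5 + 6*exp(-2*I*pi/3)) + (-1)] = 12/6 = 2
  <chi_rho, chi_1> = (1/6)[1*(11)*conj(1) + 1*(-1)*conj(exp(I*pi/3)) + 1*(5 + 6*exp(2*I*pi/3))*conj(exp(2*I*pi/3)) + 1*(-1)*conj(-1) + 1*(5 + 6*exp(-2*I*pi/3))*conj(exp(-2*I*pi/3)) + 1*(-1)*conj(exp(-I*pi/3))]
      = (1/6)[(11) + (-exp(-I*pi/3)) + (6 + 5*exp(-2*I*pi/3)) + (1) + (6 + 5*exp(2*I*pi/3)) + (-exp(I*pi/3))] = 18/6 = 3
  <chi_rho, chi_2> = (1/6)[1*(11)*conj(1) + 1*(-1)*conj(exp(2*I*pi/3)) + 1*(5 + 6*exp(2*I*pi/3))*conj(exp(-2*I*pi/3)) + 1*(-1)*conj(1) + 1*(5 + 6*exp(-2*I*pi/3))*conj(exp(2*I*pi/3)) + 1*(-1)*conj(exp(-2*I*pi/3))]
      = (1/6)[(11) + (3*exp(-I*pi/3) - exp(-2*I*pi/3) + 3*exp(2*I*pi/3)) + (6*exp(-2*I*pi/3) + 5*exp(2*I*pi/3)) + (-1) + (5*exp(-2*I*pi/3) + 6*exp(2*I*pi/3)) + (3*exp(-2*I*pi/3) - exp(2*I*pi/3) + 3*exp(I*pi/3))] = 0/6 = 0
  <chi_rho, chi_3> = (1/6)[1*(11)*conj(1) + 1*(-1)*conj(-1) + 1*(5 + 6*exp(2*I*pi/3))*conj(1) + 1*(-1)*conj(-1) + 1*(5 + 6*exp(-2*I*pi/3))*conj(1) + 1*(-1)*conj(-1)]
      = (1/6)[(11) + (1) + (5 + 6*exp(2*I*pi/3)) + (1) + (5 + 6*exp(-2*I*pi/3)) + (1)] = 18/6 = 3
  <chi_rho, chi_4> = (1/6)[1*(11)*conj(1) + 1*(-1)*conj(exp(-2*I*pi/3)) + 1*(5 + 6*exp(2*I*pi/3))*conj(exp(2*I*pi/3)) + 1*(-1)*conj(1) + 1*(5 + 6*exp(-2*I*pi/3))*conj(exp(-2*I*pi/3)) + 1*(-1)*conj(exp(2*I*pi/3))]
      = (1/6)[(11) + (-exp(2*I*pi/3)) + (6 + 5*exp(-2*I*pi/3)) + (-1) + (6 + 5*exp(2*I*pi/3)) + (-exp(-2*I*pi/3))] = 18/6 = 3
  <chi_rho, chi_5> = (1/6)[1*(11)*conj(1) + 1*(-1)*conj(exp(-I*pi/3)) + 1*(5 + 6*exp(2*I*pi/3))*conj(exp(-2*I*pi/3)) + 1*(-1)*conj(-1) + 1*(5 + 6*exp(-2*I*pi/3))*conj(exp(2*I*pi/3)) + 1*(-1)*conj(exp(I*pi/3))]
      = (1/6)[(11) + (3*exp(-I*pi/3) - exp(I*pi/3) + 3*exp(2*I*pi/3)) + (6*exp(-2*I*pi/3) + 5*exp(2*I*pi/3)) + (1) + (5*exp(-2*I*pi/3) + 6*exp(2*I*pi/3)) + (3*exp(-2*I*pi/3) - exp(-I*pi/3) + 3*exp(I*pi/3))] = 0/6 = 0
(Exp terms are combined using exp(i*s)*conj(exp(i*t)) = exp(i*(s-t)), and sums of them are collapsed using the identity that for every m > 1 the m distinct m-th roots of unity sum to 0, e.g. 1 + exp(2*I*pi/3) + exp(-2*I*pi/3) = 0.)
Dimension check: dim(rho) = sum (mult * dim) = 2*1 + 3*1 + 0*1 + 3*1 + 3*1 + 0*1 = 11 = chi_rho(e) = 11.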